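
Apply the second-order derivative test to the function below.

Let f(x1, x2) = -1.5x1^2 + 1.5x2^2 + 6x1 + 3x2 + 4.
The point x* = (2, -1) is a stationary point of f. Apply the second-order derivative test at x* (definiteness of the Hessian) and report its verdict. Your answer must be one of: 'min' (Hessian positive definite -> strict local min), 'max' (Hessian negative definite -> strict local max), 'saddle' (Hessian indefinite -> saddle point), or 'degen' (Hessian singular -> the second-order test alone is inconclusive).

Compute the Hessian H = grad^2 f:
  H = [[-3, 0], [0, 3]]
Verify stationarity: grad f(x*) = H x* + g = (0, 0).
Eigenvalues of H: -3, 3.
Eigenvalues have mixed signs, so H is indefinite -> x* is a saddle point.

saddle


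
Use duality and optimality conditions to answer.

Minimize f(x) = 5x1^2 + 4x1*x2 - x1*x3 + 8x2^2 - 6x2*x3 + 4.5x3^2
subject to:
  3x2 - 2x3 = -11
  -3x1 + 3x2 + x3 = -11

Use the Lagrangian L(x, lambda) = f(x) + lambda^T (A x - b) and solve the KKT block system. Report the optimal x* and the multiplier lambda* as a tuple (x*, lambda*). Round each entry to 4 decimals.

Form the Lagrangian:
  L(x, lambda) = (1/2) x^T Q x + c^T x + lambda^T (A x - b)
Stationarity (grad_x L = 0): Q x + c + A^T lambda = 0.
Primal feasibility: A x = b.

This gives the KKT block system:
  [ Q   A^T ] [ x     ]   [-c ]
  [ A    0  ] [ lambda ] = [ b ]

Solving the linear system:
  x*      = (1.4819, -2.6788, 1.4819)
  lambda* = (14.4007, 0.8739)
  f(x*)   = 84.0104

x* = (1.4819, -2.6788, 1.4819), lambda* = (14.4007, 0.8739)


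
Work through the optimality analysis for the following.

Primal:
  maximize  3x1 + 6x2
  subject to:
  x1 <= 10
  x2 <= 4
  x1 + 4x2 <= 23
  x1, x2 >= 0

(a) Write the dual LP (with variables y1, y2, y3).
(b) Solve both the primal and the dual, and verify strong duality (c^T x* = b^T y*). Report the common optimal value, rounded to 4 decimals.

The standard primal-dual pair for 'max c^T x s.t. A x <= b, x >= 0' is:
  Dual:  min b^T y  s.t.  A^T y >= c,  y >= 0.

So the dual LP is:
  minimize  10y1 + 4y2 + 23y3
  subject to:
    y1 + y3 >= 3
    y2 + 4y3 >= 6
    y1, y2, y3 >= 0

Solving the primal: x* = (10, 3.25).
  primal value c^T x* = 49.5.
Solving the dual: y* = (1.5, 0, 1.5).
  dual value b^T y* = 49.5.
Strong duality: c^T x* = b^T y*. Confirmed.

49.5


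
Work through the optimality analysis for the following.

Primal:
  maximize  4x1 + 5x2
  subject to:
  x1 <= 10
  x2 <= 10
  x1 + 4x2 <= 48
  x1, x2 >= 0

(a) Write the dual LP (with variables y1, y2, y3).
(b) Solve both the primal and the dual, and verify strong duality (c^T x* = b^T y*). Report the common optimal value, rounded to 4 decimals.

The standard primal-dual pair for 'max c^T x s.t. A x <= b, x >= 0' is:
  Dual:  min b^T y  s.t.  A^T y >= c,  y >= 0.

So the dual LP is:
  minimize  10y1 + 10y2 + 48y3
  subject to:
    y1 + y3 >= 4
    y2 + 4y3 >= 5
    y1, y2, y3 >= 0

Solving the primal: x* = (10, 9.5).
  primal value c^T x* = 87.5.
Solving the dual: y* = (2.75, 0, 1.25).
  dual value b^T y* = 87.5.
Strong duality: c^T x* = b^T y*. Confirmed.

87.5


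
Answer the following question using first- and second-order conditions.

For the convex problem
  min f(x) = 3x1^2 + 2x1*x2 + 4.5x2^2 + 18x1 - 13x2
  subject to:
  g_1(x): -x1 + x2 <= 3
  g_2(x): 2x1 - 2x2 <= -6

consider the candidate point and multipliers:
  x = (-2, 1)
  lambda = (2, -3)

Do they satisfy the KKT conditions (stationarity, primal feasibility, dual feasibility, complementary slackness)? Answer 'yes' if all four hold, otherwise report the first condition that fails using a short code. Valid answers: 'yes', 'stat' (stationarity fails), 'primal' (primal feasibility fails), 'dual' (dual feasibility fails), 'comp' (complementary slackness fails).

Gradient of f: grad f(x) = Q x + c = (8, -8)
Constraint values g_i(x) = a_i^T x - b_i:
  g_1((-2, 1)) = 0
  g_2((-2, 1)) = 0
Stationarity residual: grad f(x) + sum_i lambda_i a_i = (0, 0)
  -> stationarity OK
Primal feasibility (all g_i <= 0): OK
Dual feasibility (all lambda_i >= 0): FAILS
Complementary slackness (lambda_i * g_i(x) = 0 for all i): OK

Verdict: the first failing condition is dual_feasibility -> dual.

dual


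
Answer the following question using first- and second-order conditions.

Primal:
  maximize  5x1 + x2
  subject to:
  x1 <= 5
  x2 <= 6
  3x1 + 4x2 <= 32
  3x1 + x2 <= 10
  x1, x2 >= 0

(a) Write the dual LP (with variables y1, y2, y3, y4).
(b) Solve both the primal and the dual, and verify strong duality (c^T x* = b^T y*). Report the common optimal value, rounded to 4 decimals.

The standard primal-dual pair for 'max c^T x s.t. A x <= b, x >= 0' is:
  Dual:  min b^T y  s.t.  A^T y >= c,  y >= 0.

So the dual LP is:
  minimize  5y1 + 6y2 + 32y3 + 10y4
  subject to:
    y1 + 3y3 + 3y4 >= 5
    y2 + 4y3 + y4 >= 1
    y1, y2, y3, y4 >= 0

Solving the primal: x* = (3.3333, 0).
  primal value c^T x* = 16.6667.
Solving the dual: y* = (0, 0, 0, 1.6667).
  dual value b^T y* = 16.6667.
Strong duality: c^T x* = b^T y*. Confirmed.

16.6667


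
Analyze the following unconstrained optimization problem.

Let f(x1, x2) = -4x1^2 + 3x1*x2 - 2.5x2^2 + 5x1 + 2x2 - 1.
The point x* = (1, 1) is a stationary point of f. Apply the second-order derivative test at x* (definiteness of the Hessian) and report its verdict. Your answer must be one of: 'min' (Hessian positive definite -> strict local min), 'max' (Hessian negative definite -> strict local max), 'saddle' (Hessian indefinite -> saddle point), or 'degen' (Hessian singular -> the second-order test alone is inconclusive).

Compute the Hessian H = grad^2 f:
  H = [[-8, 3], [3, -5]]
Verify stationarity: grad f(x*) = H x* + g = (0, 0).
Eigenvalues of H: -9.8541, -3.1459.
Both eigenvalues < 0, so H is negative definite -> x* is a strict local max.

max


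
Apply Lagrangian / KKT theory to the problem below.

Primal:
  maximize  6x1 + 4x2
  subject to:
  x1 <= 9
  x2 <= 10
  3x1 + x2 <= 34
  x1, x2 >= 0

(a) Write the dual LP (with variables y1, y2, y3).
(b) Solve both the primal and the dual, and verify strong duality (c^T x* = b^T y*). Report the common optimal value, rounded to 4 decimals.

The standard primal-dual pair for 'max c^T x s.t. A x <= b, x >= 0' is:
  Dual:  min b^T y  s.t.  A^T y >= c,  y >= 0.

So the dual LP is:
  minimize  9y1 + 10y2 + 34y3
  subject to:
    y1 + 3y3 >= 6
    y2 + y3 >= 4
    y1, y2, y3 >= 0

Solving the primal: x* = (8, 10).
  primal value c^T x* = 88.
Solving the dual: y* = (0, 2, 2).
  dual value b^T y* = 88.
Strong duality: c^T x* = b^T y*. Confirmed.

88


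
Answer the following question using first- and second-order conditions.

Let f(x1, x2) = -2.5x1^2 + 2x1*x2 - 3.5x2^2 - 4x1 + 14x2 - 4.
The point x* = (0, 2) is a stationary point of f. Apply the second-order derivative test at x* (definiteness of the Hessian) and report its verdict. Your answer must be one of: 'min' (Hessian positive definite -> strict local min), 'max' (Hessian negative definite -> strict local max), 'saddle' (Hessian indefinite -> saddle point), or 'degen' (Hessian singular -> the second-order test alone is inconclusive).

Compute the Hessian H = grad^2 f:
  H = [[-5, 2], [2, -7]]
Verify stationarity: grad f(x*) = H x* + g = (0, 0).
Eigenvalues of H: -8.2361, -3.7639.
Both eigenvalues < 0, so H is negative definite -> x* is a strict local max.

max


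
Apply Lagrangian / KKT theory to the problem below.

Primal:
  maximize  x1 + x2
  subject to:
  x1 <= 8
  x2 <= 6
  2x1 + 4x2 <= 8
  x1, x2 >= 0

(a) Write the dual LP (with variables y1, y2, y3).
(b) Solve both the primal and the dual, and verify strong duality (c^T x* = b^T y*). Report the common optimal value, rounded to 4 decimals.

The standard primal-dual pair for 'max c^T x s.t. A x <= b, x >= 0' is:
  Dual:  min b^T y  s.t.  A^T y >= c,  y >= 0.

So the dual LP is:
  minimize  8y1 + 6y2 + 8y3
  subject to:
    y1 + 2y3 >= 1
    y2 + 4y3 >= 1
    y1, y2, y3 >= 0

Solving the primal: x* = (4, 0).
  primal value c^T x* = 4.
Solving the dual: y* = (0, 0, 0.5).
  dual value b^T y* = 4.
Strong duality: c^T x* = b^T y*. Confirmed.

4


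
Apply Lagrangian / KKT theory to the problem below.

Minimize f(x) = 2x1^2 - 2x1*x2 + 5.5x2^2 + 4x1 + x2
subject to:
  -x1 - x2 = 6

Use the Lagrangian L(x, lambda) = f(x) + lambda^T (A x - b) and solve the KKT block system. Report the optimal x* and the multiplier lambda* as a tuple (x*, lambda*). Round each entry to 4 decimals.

Form the Lagrangian:
  L(x, lambda) = (1/2) x^T Q x + c^T x + lambda^T (A x - b)
Stationarity (grad_x L = 0): Q x + c + A^T lambda = 0.
Primal feasibility: A x = b.

This gives the KKT block system:
  [ Q   A^T ] [ x     ]   [-c ]
  [ A    0  ] [ lambda ] = [ b ]

Solving the linear system:
  x*      = (-4.2632, -1.7368)
  lambda* = (-9.5789)
  f(x*)   = 19.3421

x* = (-4.2632, -1.7368), lambda* = (-9.5789)


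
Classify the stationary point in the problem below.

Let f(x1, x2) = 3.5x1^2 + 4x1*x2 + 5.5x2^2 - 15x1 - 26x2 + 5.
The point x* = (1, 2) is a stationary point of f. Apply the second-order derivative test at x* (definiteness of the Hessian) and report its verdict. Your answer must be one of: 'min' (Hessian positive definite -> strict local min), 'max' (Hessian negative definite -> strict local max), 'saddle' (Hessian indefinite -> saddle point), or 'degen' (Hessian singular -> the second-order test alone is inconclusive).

Compute the Hessian H = grad^2 f:
  H = [[7, 4], [4, 11]]
Verify stationarity: grad f(x*) = H x* + g = (0, 0).
Eigenvalues of H: 4.5279, 13.4721.
Both eigenvalues > 0, so H is positive definite -> x* is a strict local min.

min


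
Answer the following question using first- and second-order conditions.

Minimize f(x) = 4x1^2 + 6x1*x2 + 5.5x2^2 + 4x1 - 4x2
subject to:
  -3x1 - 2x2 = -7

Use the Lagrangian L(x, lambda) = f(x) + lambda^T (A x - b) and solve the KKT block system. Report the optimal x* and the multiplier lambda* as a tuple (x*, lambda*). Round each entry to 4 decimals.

Form the Lagrangian:
  L(x, lambda) = (1/2) x^T Q x + c^T x + lambda^T (A x - b)
Stationarity (grad_x L = 0): Q x + c + A^T lambda = 0.
Primal feasibility: A x = b.

This gives the KKT block system:
  [ Q   A^T ] [ x     ]   [-c ]
  [ A    0  ] [ lambda ] = [ b ]

Solving the linear system:
  x*      = (1.8136, 0.7797)
  lambda* = (7.7288)
  f(x*)   = 29.1186

x* = (1.8136, 0.7797), lambda* = (7.7288)


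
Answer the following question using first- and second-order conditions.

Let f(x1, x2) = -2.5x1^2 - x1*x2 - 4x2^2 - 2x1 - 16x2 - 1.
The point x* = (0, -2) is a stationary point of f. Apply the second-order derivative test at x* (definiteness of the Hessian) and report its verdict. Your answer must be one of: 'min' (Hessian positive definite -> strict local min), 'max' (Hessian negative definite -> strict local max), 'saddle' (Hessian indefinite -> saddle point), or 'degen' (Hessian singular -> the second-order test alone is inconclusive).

Compute the Hessian H = grad^2 f:
  H = [[-5, -1], [-1, -8]]
Verify stationarity: grad f(x*) = H x* + g = (0, 0).
Eigenvalues of H: -8.3028, -4.6972.
Both eigenvalues < 0, so H is negative definite -> x* is a strict local max.

max


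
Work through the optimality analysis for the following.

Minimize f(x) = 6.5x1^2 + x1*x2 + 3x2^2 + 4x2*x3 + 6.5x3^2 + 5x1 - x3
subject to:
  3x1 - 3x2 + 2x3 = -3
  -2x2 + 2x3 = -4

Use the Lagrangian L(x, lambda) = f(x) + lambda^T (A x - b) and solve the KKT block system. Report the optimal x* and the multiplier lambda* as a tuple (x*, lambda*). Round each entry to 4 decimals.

Form the Lagrangian:
  L(x, lambda) = (1/2) x^T Q x + c^T x + lambda^T (A x - b)
Stationarity (grad_x L = 0): Q x + c + A^T lambda = 0.
Primal feasibility: A x = b.

This gives the KKT block system:
  [ Q   A^T ] [ x     ]   [-c ]
  [ A    0  ] [ lambda ] = [ b ]

Solving the linear system:
  x*      = (0.6947, 1.084, -0.916)
  lambda* = (-5.0382, 9.3244)
  f(x*)   = 13.2863

x* = (0.6947, 1.084, -0.916), lambda* = (-5.0382, 9.3244)


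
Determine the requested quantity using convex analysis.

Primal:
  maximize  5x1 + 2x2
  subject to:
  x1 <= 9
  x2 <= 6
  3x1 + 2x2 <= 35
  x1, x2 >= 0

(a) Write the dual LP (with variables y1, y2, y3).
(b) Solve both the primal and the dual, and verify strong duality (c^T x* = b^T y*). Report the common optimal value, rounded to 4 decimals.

The standard primal-dual pair for 'max c^T x s.t. A x <= b, x >= 0' is:
  Dual:  min b^T y  s.t.  A^T y >= c,  y >= 0.

So the dual LP is:
  minimize  9y1 + 6y2 + 35y3
  subject to:
    y1 + 3y3 >= 5
    y2 + 2y3 >= 2
    y1, y2, y3 >= 0

Solving the primal: x* = (9, 4).
  primal value c^T x* = 53.
Solving the dual: y* = (2, 0, 1).
  dual value b^T y* = 53.
Strong duality: c^T x* = b^T y*. Confirmed.

53


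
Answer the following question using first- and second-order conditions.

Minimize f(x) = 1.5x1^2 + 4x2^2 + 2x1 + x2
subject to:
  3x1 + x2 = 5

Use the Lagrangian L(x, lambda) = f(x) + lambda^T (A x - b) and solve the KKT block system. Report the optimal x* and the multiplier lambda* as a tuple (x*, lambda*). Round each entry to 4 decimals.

Form the Lagrangian:
  L(x, lambda) = (1/2) x^T Q x + c^T x + lambda^T (A x - b)
Stationarity (grad_x L = 0): Q x + c + A^T lambda = 0.
Primal feasibility: A x = b.

This gives the KKT block system:
  [ Q   A^T ] [ x     ]   [-c ]
  [ A    0  ] [ lambda ] = [ b ]

Solving the linear system:
  x*      = (1.6133, 0.16)
  lambda* = (-2.28)
  f(x*)   = 7.3933

x* = (1.6133, 0.16), lambda* = (-2.28)


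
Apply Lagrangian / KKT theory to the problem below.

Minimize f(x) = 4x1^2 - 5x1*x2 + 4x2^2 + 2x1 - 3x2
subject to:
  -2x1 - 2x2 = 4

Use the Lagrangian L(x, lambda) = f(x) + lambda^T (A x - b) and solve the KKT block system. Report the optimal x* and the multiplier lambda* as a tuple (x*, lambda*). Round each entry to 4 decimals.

Form the Lagrangian:
  L(x, lambda) = (1/2) x^T Q x + c^T x + lambda^T (A x - b)
Stationarity (grad_x L = 0): Q x + c + A^T lambda = 0.
Primal feasibility: A x = b.

This gives the KKT block system:
  [ Q   A^T ] [ x     ]   [-c ]
  [ A    0  ] [ lambda ] = [ b ]

Solving the linear system:
  x*      = (-1.1923, -0.8077)
  lambda* = (-1.75)
  f(x*)   = 3.5192

x* = (-1.1923, -0.8077), lambda* = (-1.75)


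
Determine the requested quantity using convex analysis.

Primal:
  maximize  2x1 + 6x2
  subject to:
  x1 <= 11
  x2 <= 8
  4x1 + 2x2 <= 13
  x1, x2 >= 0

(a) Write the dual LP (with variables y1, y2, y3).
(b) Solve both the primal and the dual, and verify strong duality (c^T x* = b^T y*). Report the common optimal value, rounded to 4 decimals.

The standard primal-dual pair for 'max c^T x s.t. A x <= b, x >= 0' is:
  Dual:  min b^T y  s.t.  A^T y >= c,  y >= 0.

So the dual LP is:
  minimize  11y1 + 8y2 + 13y3
  subject to:
    y1 + 4y3 >= 2
    y2 + 2y3 >= 6
    y1, y2, y3 >= 0

Solving the primal: x* = (0, 6.5).
  primal value c^T x* = 39.
Solving the dual: y* = (0, 0, 3).
  dual value b^T y* = 39.
Strong duality: c^T x* = b^T y*. Confirmed.

39


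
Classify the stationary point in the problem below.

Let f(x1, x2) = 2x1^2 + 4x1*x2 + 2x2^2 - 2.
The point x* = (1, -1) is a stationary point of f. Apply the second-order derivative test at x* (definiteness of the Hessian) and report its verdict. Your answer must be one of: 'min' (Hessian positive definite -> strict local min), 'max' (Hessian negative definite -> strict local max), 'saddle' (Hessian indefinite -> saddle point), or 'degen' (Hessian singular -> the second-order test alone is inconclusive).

Compute the Hessian H = grad^2 f:
  H = [[4, 4], [4, 4]]
Verify stationarity: grad f(x*) = H x* + g = (0, 0).
Eigenvalues of H: 0, 8.
H has a zero eigenvalue (singular; positive semidefinite but not definite), so H is neither positive definite, negative definite, nor indefinite. The second-order test alone is inconclusive -> degen.
(Indeed, f is constant along the null direction of H through x*, so x* is not a strict local extremum.)

degen


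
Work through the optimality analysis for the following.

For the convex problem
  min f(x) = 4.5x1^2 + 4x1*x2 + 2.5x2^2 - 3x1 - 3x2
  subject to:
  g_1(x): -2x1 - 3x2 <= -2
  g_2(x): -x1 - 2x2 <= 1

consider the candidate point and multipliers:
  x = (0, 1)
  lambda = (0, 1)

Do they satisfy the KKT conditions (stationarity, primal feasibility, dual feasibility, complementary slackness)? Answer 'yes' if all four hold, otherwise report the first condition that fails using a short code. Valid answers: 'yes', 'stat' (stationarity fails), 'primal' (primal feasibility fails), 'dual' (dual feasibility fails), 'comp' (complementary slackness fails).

Gradient of f: grad f(x) = Q x + c = (1, 2)
Constraint values g_i(x) = a_i^T x - b_i:
  g_1((0, 1)) = -1
  g_2((0, 1)) = -3
Stationarity residual: grad f(x) + sum_i lambda_i a_i = (0, 0)
  -> stationarity OK
Primal feasibility (all g_i <= 0): OK
Dual feasibility (all lambda_i >= 0): OK
Complementary slackness (lambda_i * g_i(x) = 0 for all i): FAILS

Verdict: the first failing condition is complementary_slackness -> comp.

comp


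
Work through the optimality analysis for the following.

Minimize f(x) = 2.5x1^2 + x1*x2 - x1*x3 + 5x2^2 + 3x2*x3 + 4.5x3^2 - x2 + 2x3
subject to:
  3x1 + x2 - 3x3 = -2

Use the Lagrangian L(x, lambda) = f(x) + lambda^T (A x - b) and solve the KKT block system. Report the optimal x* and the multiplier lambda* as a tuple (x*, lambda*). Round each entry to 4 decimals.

Form the Lagrangian:
  L(x, lambda) = (1/2) x^T Q x + c^T x + lambda^T (A x - b)
Stationarity (grad_x L = 0): Q x + c + A^T lambda = 0.
Primal feasibility: A x = b.

This gives the KKT block system:
  [ Q   A^T ] [ x     ]   [-c ]
  [ A    0  ] [ lambda ] = [ b ]

Solving the linear system:
  x*      = (-0.6355, 0.0438, 0.0458)
  lambda* = (1.0598)
  f(x*)   = 1.0837

x* = (-0.6355, 0.0438, 0.0458), lambda* = (1.0598)


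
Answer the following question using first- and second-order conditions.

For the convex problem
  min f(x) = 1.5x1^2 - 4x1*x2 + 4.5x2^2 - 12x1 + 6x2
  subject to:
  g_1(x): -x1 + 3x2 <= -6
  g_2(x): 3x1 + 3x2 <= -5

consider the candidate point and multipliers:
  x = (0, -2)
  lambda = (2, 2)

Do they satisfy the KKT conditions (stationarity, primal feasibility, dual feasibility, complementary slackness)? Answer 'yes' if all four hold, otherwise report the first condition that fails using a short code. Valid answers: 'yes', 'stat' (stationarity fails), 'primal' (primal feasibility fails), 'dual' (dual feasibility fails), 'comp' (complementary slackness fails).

Gradient of f: grad f(x) = Q x + c = (-4, -12)
Constraint values g_i(x) = a_i^T x - b_i:
  g_1((0, -2)) = 0
  g_2((0, -2)) = -1
Stationarity residual: grad f(x) + sum_i lambda_i a_i = (0, 0)
  -> stationarity OK
Primal feasibility (all g_i <= 0): OK
Dual feasibility (all lambda_i >= 0): OK
Complementary slackness (lambda_i * g_i(x) = 0 for all i): FAILS

Verdict: the first failing condition is complementary_slackness -> comp.

comp


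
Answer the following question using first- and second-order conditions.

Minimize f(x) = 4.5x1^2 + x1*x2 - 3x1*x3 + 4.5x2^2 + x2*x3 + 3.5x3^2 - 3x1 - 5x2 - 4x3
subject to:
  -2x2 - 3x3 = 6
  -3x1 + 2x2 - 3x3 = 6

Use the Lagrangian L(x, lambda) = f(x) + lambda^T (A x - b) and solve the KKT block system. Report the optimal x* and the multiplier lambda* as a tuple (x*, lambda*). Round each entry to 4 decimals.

Form the Lagrangian:
  L(x, lambda) = (1/2) x^T Q x + c^T x + lambda^T (A x - b)
Stationarity (grad_x L = 0): Q x + c + A^T lambda = 0.
Primal feasibility: A x = b.

This gives the KKT block system:
  [ Q   A^T ] [ x     ]   [-c ]
  [ A    0  ] [ lambda ] = [ b ]

Solving the linear system:
  x*      = (-0.345, -0.2588, -1.8275)
  lambda* = (-5.0447, -0.2939)
  f(x*)   = 20.8355

x* = (-0.345, -0.2588, -1.8275), lambda* = (-5.0447, -0.2939)


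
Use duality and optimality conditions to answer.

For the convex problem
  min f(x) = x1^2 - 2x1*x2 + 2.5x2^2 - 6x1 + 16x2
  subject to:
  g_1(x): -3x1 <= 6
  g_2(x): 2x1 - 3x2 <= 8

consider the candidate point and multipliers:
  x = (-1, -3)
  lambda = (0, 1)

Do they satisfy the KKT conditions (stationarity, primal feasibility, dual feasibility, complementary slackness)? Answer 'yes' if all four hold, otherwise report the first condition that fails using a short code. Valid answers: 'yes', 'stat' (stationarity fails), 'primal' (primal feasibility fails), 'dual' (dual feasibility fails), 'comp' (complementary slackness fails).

Gradient of f: grad f(x) = Q x + c = (-2, 3)
Constraint values g_i(x) = a_i^T x - b_i:
  g_1((-1, -3)) = -3
  g_2((-1, -3)) = -1
Stationarity residual: grad f(x) + sum_i lambda_i a_i = (0, 0)
  -> stationarity OK
Primal feasibility (all g_i <= 0): OK
Dual feasibility (all lambda_i >= 0): OK
Complementary slackness (lambda_i * g_i(x) = 0 for all i): FAILS

Verdict: the first failing condition is complementary_slackness -> comp.

comp


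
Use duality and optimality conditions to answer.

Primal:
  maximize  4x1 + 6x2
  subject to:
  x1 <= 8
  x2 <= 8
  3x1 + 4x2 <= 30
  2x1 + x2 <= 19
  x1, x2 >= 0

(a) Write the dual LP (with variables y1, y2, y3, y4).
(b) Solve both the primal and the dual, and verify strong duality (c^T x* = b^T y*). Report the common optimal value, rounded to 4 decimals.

The standard primal-dual pair for 'max c^T x s.t. A x <= b, x >= 0' is:
  Dual:  min b^T y  s.t.  A^T y >= c,  y >= 0.

So the dual LP is:
  minimize  8y1 + 8y2 + 30y3 + 19y4
  subject to:
    y1 + 3y3 + 2y4 >= 4
    y2 + 4y3 + y4 >= 6
    y1, y2, y3, y4 >= 0

Solving the primal: x* = (0, 7.5).
  primal value c^T x* = 45.
Solving the dual: y* = (0, 0, 1.5, 0).
  dual value b^T y* = 45.
Strong duality: c^T x* = b^T y*. Confirmed.

45


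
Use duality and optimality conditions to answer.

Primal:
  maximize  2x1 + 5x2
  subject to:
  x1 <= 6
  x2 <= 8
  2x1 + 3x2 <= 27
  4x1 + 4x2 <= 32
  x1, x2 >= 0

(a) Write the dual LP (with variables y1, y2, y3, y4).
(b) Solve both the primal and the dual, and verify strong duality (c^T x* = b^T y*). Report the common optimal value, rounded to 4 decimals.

The standard primal-dual pair for 'max c^T x s.t. A x <= b, x >= 0' is:
  Dual:  min b^T y  s.t.  A^T y >= c,  y >= 0.

So the dual LP is:
  minimize  6y1 + 8y2 + 27y3 + 32y4
  subject to:
    y1 + 2y3 + 4y4 >= 2
    y2 + 3y3 + 4y4 >= 5
    y1, y2, y3, y4 >= 0

Solving the primal: x* = (0, 8).
  primal value c^T x* = 40.
Solving the dual: y* = (0, 3, 0, 0.5).
  dual value b^T y* = 40.
Strong duality: c^T x* = b^T y*. Confirmed.

40


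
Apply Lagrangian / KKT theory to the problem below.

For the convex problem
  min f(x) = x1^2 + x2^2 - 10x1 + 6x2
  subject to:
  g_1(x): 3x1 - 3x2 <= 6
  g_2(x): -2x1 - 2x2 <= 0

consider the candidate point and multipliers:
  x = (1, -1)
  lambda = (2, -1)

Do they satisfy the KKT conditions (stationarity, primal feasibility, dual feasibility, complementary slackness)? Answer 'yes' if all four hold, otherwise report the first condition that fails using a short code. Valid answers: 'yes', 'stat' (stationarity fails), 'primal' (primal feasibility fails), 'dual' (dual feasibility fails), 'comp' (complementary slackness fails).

Gradient of f: grad f(x) = Q x + c = (-8, 4)
Constraint values g_i(x) = a_i^T x - b_i:
  g_1((1, -1)) = 0
  g_2((1, -1)) = 0
Stationarity residual: grad f(x) + sum_i lambda_i a_i = (0, 0)
  -> stationarity OK
Primal feasibility (all g_i <= 0): OK
Dual feasibility (all lambda_i >= 0): FAILS
Complementary slackness (lambda_i * g_i(x) = 0 for all i): OK

Verdict: the first failing condition is dual_feasibility -> dual.

dual


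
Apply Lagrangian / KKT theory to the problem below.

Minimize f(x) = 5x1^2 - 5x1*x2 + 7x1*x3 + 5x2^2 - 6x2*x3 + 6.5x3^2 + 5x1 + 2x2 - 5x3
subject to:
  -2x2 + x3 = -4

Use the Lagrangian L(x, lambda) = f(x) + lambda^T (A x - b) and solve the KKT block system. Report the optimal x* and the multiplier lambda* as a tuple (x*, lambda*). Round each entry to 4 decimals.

Form the Lagrangian:
  L(x, lambda) = (1/2) x^T Q x + c^T x + lambda^T (A x - b)
Stationarity (grad_x L = 0): Q x + c + A^T lambda = 0.
Primal feasibility: A x = b.

This gives the KKT block system:
  [ Q   A^T ] [ x     ]   [-c ]
  [ A    0  ] [ lambda ] = [ b ]

Solving the linear system:
  x*      = (0.2742, 2.2508, 0.5017)
  lambda* = (10.0635)
  f(x*)   = 21.8094

x* = (0.2742, 2.2508, 0.5017), lambda* = (10.0635)


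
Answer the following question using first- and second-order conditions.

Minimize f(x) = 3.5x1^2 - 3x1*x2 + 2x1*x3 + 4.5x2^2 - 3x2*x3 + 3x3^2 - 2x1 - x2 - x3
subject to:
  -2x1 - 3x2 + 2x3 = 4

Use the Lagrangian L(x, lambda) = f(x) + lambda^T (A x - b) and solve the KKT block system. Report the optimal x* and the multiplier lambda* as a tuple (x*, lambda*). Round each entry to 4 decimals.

Form the Lagrangian:
  L(x, lambda) = (1/2) x^T Q x + c^T x + lambda^T (A x - b)
Stationarity (grad_x L = 0): Q x + c + A^T lambda = 0.
Primal feasibility: A x = b.

This gives the KKT block system:
  [ Q   A^T ] [ x     ]   [-c ]
  [ A    0  ] [ lambda ] = [ b ]

Solving the linear system:
  x*      = (-0.6124, -0.4315, 0.7403)
  lambda* = (-1.7558)
  f(x*)   = 3.9696

x* = (-0.6124, -0.4315, 0.7403), lambda* = (-1.7558)


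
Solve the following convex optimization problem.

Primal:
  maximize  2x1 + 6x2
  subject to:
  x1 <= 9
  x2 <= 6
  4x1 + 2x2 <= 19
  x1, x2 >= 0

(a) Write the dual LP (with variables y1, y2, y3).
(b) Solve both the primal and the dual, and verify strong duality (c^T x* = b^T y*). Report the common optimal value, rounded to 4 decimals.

The standard primal-dual pair for 'max c^T x s.t. A x <= b, x >= 0' is:
  Dual:  min b^T y  s.t.  A^T y >= c,  y >= 0.

So the dual LP is:
  minimize  9y1 + 6y2 + 19y3
  subject to:
    y1 + 4y3 >= 2
    y2 + 2y3 >= 6
    y1, y2, y3 >= 0

Solving the primal: x* = (1.75, 6).
  primal value c^T x* = 39.5.
Solving the dual: y* = (0, 5, 0.5).
  dual value b^T y* = 39.5.
Strong duality: c^T x* = b^T y*. Confirmed.

39.5


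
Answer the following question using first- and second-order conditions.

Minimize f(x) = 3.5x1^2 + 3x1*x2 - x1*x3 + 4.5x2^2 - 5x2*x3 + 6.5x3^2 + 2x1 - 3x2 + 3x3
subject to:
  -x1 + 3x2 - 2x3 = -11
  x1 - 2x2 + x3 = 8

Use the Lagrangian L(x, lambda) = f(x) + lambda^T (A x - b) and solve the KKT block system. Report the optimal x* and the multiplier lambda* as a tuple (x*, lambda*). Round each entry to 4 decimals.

Form the Lagrangian:
  L(x, lambda) = (1/2) x^T Q x + c^T x + lambda^T (A x - b)
Stationarity (grad_x L = 0): Q x + c + A^T lambda = 0.
Primal feasibility: A x = b.

This gives the KKT block system:
  [ Q   A^T ] [ x     ]   [-c ]
  [ A    0  ] [ lambda ] = [ b ]

Solving the linear system:
  x*      = (2.0435, -2.9565, 0.0435)
  lambda* = (8.913, 1.5217)
  f(x*)   = 49.4783

x* = (2.0435, -2.9565, 0.0435), lambda* = (8.913, 1.5217)


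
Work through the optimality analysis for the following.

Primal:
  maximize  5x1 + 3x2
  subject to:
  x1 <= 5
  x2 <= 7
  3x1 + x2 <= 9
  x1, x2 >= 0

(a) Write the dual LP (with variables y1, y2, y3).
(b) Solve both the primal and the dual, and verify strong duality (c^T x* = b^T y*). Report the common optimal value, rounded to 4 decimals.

The standard primal-dual pair for 'max c^T x s.t. A x <= b, x >= 0' is:
  Dual:  min b^T y  s.t.  A^T y >= c,  y >= 0.

So the dual LP is:
  minimize  5y1 + 7y2 + 9y3
  subject to:
    y1 + 3y3 >= 5
    y2 + y3 >= 3
    y1, y2, y3 >= 0

Solving the primal: x* = (0.6667, 7).
  primal value c^T x* = 24.3333.
Solving the dual: y* = (0, 1.3333, 1.6667).
  dual value b^T y* = 24.3333.
Strong duality: c^T x* = b^T y*. Confirmed.

24.3333


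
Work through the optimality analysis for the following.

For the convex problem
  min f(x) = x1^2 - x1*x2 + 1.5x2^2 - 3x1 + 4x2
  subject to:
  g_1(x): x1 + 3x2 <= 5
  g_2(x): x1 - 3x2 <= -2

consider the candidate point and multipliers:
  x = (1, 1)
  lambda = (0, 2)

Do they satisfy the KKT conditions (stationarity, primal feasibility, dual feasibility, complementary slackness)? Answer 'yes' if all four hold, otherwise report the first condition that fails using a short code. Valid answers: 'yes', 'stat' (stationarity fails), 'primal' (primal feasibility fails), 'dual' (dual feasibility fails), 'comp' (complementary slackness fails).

Gradient of f: grad f(x) = Q x + c = (-2, 6)
Constraint values g_i(x) = a_i^T x - b_i:
  g_1((1, 1)) = -1
  g_2((1, 1)) = 0
Stationarity residual: grad f(x) + sum_i lambda_i a_i = (0, 0)
  -> stationarity OK
Primal feasibility (all g_i <= 0): OK
Dual feasibility (all lambda_i >= 0): OK
Complementary slackness (lambda_i * g_i(x) = 0 for all i): OK

Verdict: yes, KKT holds.

yes


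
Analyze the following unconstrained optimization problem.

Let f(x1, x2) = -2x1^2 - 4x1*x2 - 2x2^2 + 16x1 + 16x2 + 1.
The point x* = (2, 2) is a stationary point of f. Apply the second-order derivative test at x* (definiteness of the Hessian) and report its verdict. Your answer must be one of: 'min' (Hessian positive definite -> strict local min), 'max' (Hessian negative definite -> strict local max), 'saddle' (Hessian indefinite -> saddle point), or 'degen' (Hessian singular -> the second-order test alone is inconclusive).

Compute the Hessian H = grad^2 f:
  H = [[-4, -4], [-4, -4]]
Verify stationarity: grad f(x*) = H x* + g = (0, 0).
Eigenvalues of H: -8, 0.
H has a zero eigenvalue (singular; negative semidefinite but not definite), so H is neither positive definite, negative definite, nor indefinite. The second-order test alone is inconclusive -> degen.
(Indeed, f is constant along the null direction of H through x*, so x* is not a strict local extremum.)

degen


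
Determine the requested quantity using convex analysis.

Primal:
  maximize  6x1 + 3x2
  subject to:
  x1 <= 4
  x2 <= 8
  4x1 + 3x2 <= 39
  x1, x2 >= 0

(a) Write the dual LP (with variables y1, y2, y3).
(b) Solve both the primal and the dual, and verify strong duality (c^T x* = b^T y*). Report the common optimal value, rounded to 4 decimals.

The standard primal-dual pair for 'max c^T x s.t. A x <= b, x >= 0' is:
  Dual:  min b^T y  s.t.  A^T y >= c,  y >= 0.

So the dual LP is:
  minimize  4y1 + 8y2 + 39y3
  subject to:
    y1 + 4y3 >= 6
    y2 + 3y3 >= 3
    y1, y2, y3 >= 0

Solving the primal: x* = (4, 7.6667).
  primal value c^T x* = 47.
Solving the dual: y* = (2, 0, 1).
  dual value b^T y* = 47.
Strong duality: c^T x* = b^T y*. Confirmed.

47


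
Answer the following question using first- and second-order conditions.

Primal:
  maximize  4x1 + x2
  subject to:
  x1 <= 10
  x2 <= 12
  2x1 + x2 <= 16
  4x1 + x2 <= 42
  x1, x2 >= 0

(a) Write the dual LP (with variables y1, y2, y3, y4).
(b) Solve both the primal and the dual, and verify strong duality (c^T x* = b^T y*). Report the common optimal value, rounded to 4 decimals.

The standard primal-dual pair for 'max c^T x s.t. A x <= b, x >= 0' is:
  Dual:  min b^T y  s.t.  A^T y >= c,  y >= 0.

So the dual LP is:
  minimize  10y1 + 12y2 + 16y3 + 42y4
  subject to:
    y1 + 2y3 + 4y4 >= 4
    y2 + y3 + y4 >= 1
    y1, y2, y3, y4 >= 0

Solving the primal: x* = (8, 0).
  primal value c^T x* = 32.
Solving the dual: y* = (0, 0, 2, 0).
  dual value b^T y* = 32.
Strong duality: c^T x* = b^T y*. Confirmed.

32


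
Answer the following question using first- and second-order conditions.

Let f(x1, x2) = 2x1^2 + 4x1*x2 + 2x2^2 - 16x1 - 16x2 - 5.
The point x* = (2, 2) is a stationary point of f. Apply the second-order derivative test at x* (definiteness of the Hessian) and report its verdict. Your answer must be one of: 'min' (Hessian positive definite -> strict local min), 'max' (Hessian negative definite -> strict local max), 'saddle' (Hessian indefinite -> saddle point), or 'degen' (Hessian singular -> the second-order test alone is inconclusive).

Compute the Hessian H = grad^2 f:
  H = [[4, 4], [4, 4]]
Verify stationarity: grad f(x*) = H x* + g = (0, 0).
Eigenvalues of H: 0, 8.
H has a zero eigenvalue (singular; positive semidefinite but not definite), so H is neither positive definite, negative definite, nor indefinite. The second-order test alone is inconclusive -> degen.
(Indeed, f is constant along the null direction of H through x*, so x* is not a strict local extremum.)

degen


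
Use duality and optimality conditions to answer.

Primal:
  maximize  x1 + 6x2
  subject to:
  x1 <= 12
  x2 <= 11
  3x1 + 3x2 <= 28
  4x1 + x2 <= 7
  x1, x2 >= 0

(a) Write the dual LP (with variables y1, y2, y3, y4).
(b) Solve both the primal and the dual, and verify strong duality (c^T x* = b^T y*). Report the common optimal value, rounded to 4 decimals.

The standard primal-dual pair for 'max c^T x s.t. A x <= b, x >= 0' is:
  Dual:  min b^T y  s.t.  A^T y >= c,  y >= 0.

So the dual LP is:
  minimize  12y1 + 11y2 + 28y3 + 7y4
  subject to:
    y1 + 3y3 + 4y4 >= 1
    y2 + 3y3 + y4 >= 6
    y1, y2, y3, y4 >= 0

Solving the primal: x* = (0, 7).
  primal value c^T x* = 42.
Solving the dual: y* = (0, 0, 0, 6).
  dual value b^T y* = 42.
Strong duality: c^T x* = b^T y*. Confirmed.

42


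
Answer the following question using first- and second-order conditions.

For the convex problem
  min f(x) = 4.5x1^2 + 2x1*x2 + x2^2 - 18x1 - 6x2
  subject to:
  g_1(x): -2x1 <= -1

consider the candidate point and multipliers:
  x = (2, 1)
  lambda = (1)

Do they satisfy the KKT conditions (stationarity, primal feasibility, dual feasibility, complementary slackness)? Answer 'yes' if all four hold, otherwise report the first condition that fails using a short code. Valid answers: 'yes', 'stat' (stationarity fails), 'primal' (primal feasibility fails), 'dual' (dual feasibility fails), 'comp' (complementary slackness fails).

Gradient of f: grad f(x) = Q x + c = (2, 0)
Constraint values g_i(x) = a_i^T x - b_i:
  g_1((2, 1)) = -3
Stationarity residual: grad f(x) + sum_i lambda_i a_i = (0, 0)
  -> stationarity OK
Primal feasibility (all g_i <= 0): OK
Dual feasibility (all lambda_i >= 0): OK
Complementary slackness (lambda_i * g_i(x) = 0 for all i): FAILS

Verdict: the first failing condition is complementary_slackness -> comp.

comp


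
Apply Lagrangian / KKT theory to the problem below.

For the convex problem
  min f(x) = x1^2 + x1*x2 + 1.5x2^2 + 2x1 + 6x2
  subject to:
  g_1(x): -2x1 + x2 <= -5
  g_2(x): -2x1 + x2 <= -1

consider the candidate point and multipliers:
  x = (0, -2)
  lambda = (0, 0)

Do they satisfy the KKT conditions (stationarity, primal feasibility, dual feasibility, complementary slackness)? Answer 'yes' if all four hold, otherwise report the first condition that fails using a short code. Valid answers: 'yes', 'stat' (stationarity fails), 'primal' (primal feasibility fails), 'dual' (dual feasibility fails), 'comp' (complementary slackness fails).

Gradient of f: grad f(x) = Q x + c = (0, 0)
Constraint values g_i(x) = a_i^T x - b_i:
  g_1((0, -2)) = 3
  g_2((0, -2)) = -1
Stationarity residual: grad f(x) + sum_i lambda_i a_i = (0, 0)
  -> stationarity OK
Primal feasibility (all g_i <= 0): FAILS
Dual feasibility (all lambda_i >= 0): OK
Complementary slackness (lambda_i * g_i(x) = 0 for all i): OK

Verdict: the first failing condition is primal_feasibility -> primal.

primal


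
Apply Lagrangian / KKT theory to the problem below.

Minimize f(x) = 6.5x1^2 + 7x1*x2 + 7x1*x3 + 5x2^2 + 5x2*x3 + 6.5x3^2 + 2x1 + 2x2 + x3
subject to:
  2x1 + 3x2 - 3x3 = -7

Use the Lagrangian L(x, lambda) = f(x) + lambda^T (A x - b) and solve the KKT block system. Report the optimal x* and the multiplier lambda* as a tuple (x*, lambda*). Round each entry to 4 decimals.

Form the Lagrangian:
  L(x, lambda) = (1/2) x^T Q x + c^T x + lambda^T (A x - b)
Stationarity (grad_x L = 0): Q x + c + A^T lambda = 0.
Primal feasibility: A x = b.

This gives the KKT block system:
  [ Q   A^T ] [ x     ]   [-c ]
  [ A    0  ] [ lambda ] = [ b ]

Solving the linear system:
  x*      = (-0.494, -0.9744, 1.0296)
  lambda* = (2.0181)
  f(x*)   = 6.1097

x* = (-0.494, -0.9744, 1.0296), lambda* = (2.0181)


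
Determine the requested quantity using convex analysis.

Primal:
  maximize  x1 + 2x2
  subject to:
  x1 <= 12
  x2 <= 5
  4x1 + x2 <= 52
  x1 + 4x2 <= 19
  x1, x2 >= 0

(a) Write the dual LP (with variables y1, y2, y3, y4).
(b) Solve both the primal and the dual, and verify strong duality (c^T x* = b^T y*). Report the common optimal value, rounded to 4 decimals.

The standard primal-dual pair for 'max c^T x s.t. A x <= b, x >= 0' is:
  Dual:  min b^T y  s.t.  A^T y >= c,  y >= 0.

So the dual LP is:
  minimize  12y1 + 5y2 + 52y3 + 19y4
  subject to:
    y1 + 4y3 + y4 >= 1
    y2 + y3 + 4y4 >= 2
    y1, y2, y3, y4 >= 0

Solving the primal: x* = (12, 1.75).
  primal value c^T x* = 15.5.
Solving the dual: y* = (0.5, 0, 0, 0.5).
  dual value b^T y* = 15.5.
Strong duality: c^T x* = b^T y*. Confirmed.

15.5


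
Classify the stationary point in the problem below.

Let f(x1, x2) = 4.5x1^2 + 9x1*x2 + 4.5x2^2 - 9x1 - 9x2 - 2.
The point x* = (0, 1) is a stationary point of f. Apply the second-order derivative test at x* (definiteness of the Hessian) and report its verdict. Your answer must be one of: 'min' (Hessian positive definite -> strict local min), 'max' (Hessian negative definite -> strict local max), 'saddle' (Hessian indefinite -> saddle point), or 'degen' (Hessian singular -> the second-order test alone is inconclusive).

Compute the Hessian H = grad^2 f:
  H = [[9, 9], [9, 9]]
Verify stationarity: grad f(x*) = H x* + g = (0, 0).
Eigenvalues of H: 0, 18.
H has a zero eigenvalue (singular; positive semidefinite but not definite), so H is neither positive definite, negative definite, nor indefinite. The second-order test alone is inconclusive -> degen.
(Indeed, f is constant along the null direction of H through x*, so x* is not a strict local extremum.)

degen


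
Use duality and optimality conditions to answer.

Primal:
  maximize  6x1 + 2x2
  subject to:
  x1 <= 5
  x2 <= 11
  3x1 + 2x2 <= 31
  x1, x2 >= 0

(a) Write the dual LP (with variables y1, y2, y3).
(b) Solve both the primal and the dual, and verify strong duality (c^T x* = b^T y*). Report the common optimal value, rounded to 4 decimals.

The standard primal-dual pair for 'max c^T x s.t. A x <= b, x >= 0' is:
  Dual:  min b^T y  s.t.  A^T y >= c,  y >= 0.

So the dual LP is:
  minimize  5y1 + 11y2 + 31y3
  subject to:
    y1 + 3y3 >= 6
    y2 + 2y3 >= 2
    y1, y2, y3 >= 0

Solving the primal: x* = (5, 8).
  primal value c^T x* = 46.
Solving the dual: y* = (3, 0, 1).
  dual value b^T y* = 46.
Strong duality: c^T x* = b^T y*. Confirmed.

46


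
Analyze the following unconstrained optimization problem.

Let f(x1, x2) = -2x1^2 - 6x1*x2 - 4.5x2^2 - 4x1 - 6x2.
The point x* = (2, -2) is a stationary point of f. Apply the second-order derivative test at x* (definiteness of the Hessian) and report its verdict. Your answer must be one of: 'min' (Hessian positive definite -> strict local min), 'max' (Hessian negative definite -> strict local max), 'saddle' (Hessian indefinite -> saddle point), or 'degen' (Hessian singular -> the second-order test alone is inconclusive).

Compute the Hessian H = grad^2 f:
  H = [[-4, -6], [-6, -9]]
Verify stationarity: grad f(x*) = H x* + g = (0, 0).
Eigenvalues of H: -13, 0.
H has a zero eigenvalue (singular; negative semidefinite but not definite), so H is neither positive definite, negative definite, nor indefinite. The second-order test alone is inconclusive -> degen.
(Indeed, f is constant along the null direction of H through x*, so x* is not a strict local extremum.)

degen


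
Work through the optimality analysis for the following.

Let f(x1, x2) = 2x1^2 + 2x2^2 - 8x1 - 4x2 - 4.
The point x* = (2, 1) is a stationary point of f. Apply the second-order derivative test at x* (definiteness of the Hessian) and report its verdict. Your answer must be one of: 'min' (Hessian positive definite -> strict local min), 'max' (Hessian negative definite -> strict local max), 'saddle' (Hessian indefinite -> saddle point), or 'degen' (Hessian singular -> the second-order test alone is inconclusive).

Compute the Hessian H = grad^2 f:
  H = [[4, 0], [0, 4]]
Verify stationarity: grad f(x*) = H x* + g = (0, 0).
Eigenvalues of H: 4, 4.
Both eigenvalues > 0, so H is positive definite -> x* is a strict local min.

min


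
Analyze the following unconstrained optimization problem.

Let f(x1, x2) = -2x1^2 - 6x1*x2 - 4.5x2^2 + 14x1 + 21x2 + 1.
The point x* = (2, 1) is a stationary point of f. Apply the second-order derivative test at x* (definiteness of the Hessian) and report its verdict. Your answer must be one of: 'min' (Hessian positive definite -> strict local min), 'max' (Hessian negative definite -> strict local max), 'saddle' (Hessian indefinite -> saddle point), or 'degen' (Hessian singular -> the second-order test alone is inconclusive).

Compute the Hessian H = grad^2 f:
  H = [[-4, -6], [-6, -9]]
Verify stationarity: grad f(x*) = H x* + g = (0, 0).
Eigenvalues of H: -13, 0.
H has a zero eigenvalue (singular; negative semidefinite but not definite), so H is neither positive definite, negative definite, nor indefinite. The second-order test alone is inconclusive -> degen.
(Indeed, f is constant along the null direction of H through x*, so x* is not a strict local extremum.)

degen
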